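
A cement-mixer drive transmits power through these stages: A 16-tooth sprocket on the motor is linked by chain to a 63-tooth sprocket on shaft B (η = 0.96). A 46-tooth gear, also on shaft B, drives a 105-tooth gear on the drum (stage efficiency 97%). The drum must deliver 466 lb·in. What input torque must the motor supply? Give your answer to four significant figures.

55.68 lb·in

Overall ratio R = 3.9375 × 2.2826 = 8.9878; overall efficiency η = 0.96 × 0.97 = 0.9312.
Input torque = output torque / (R × η) = 466 / (8.9878 × 0.9312) = 55.679 lb·in.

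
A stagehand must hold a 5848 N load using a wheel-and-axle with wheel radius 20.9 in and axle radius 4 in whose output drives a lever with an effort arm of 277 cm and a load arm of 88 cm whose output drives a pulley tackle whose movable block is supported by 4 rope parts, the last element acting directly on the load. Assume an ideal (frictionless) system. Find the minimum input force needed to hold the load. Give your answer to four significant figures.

Wheel-and-axle MA = R/r = 20.9/4 = 5.225.
Lever MA = effort arm / load arm = 277/88 = 3.1477.
Block-and-tackle MA = number of supporting rope parts = 4.
Combined ideal MA = 5.225 × 3.1477 × 4 = 65.787.
Effort = load / MA = 5848 / 65.787 = 88.892 N.

88.89 N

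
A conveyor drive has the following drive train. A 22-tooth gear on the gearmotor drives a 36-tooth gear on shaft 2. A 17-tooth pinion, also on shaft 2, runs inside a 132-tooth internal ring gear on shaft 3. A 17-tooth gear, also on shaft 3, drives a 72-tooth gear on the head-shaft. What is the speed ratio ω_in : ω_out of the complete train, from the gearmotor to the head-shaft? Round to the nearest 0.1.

Each stage contributes driven/driver: gear mesh 36/22 = 1.6364, internal gear 132/17 = 7.7647, gear mesh 72/17 = 4.2353.
Overall: 1.6364 × 7.7647 × 4.2353 = 53.813.

53.8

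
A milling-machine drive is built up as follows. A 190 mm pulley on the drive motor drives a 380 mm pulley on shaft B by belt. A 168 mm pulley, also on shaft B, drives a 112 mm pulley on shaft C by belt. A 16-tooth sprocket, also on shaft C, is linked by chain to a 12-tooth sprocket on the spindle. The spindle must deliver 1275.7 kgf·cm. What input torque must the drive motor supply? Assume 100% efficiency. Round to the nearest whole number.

Overall ratio R = 2 × 0.66667 × 0.75 = 1.
Input torque = output torque / R = 1275.7 / 1 = 1275.7 kgf·cm.

1276 kgf·cm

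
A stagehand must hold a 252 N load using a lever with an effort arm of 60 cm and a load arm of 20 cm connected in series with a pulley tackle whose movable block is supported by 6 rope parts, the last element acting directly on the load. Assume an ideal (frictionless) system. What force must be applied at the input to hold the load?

14 N

Lever MA = effort arm / load arm = 60/20 = 3.
Block-and-tackle MA = number of supporting rope parts = 6.
Combined ideal MA = 3 × 6 = 18.
Effort = load / MA = 252 / 18 = 14 N.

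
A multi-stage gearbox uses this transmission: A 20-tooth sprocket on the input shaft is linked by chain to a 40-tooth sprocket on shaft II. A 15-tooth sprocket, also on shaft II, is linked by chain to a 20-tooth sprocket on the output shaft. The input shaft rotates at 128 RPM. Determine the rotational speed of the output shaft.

48 RPM

chain 40/20 = 2 → 128/2 = 64 RPM
chain 20/15 = 1.3333 → 64/1.3333 = 48 RPM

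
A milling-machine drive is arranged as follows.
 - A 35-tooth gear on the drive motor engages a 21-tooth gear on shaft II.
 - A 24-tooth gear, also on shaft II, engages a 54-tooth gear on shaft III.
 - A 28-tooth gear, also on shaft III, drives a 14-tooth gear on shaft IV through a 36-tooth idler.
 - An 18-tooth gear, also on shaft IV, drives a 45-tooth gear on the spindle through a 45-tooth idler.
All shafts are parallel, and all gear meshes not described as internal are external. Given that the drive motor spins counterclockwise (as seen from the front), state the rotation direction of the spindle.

the drive motor → shaft II: external mesh, 1 reversal → CW.
shaft II → shaft III: external mesh, 1 reversal → CCW.
shaft III → shaft IV: driver → idler → driven is 2 external meshes, 2 reversals → CCW.
shaft IV → the spindle: driver → idler → driven is 2 external meshes, 2 reversals → CCW.
6 reversals in total — an even number — so the spindle turns the same way as the drive motor.

counterclockwise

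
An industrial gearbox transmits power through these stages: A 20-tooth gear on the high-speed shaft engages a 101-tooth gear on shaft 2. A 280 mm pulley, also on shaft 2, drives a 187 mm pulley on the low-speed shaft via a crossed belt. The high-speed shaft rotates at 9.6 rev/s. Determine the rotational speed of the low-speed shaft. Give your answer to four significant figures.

gear mesh 101/20 = 5.05 → 9.6/5.05 = 1.901 rev/s
belt 187/280 = 0.66786 → 1.901/0.66786 = 2.8464 rev/s

2.846 rev/s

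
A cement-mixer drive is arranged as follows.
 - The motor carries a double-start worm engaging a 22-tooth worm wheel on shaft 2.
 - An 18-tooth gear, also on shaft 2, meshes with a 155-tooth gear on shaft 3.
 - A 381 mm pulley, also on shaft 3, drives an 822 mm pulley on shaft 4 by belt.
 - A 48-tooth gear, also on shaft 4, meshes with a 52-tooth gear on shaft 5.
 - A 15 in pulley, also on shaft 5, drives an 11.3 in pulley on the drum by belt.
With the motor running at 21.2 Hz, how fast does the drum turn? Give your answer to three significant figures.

0.127 Hz

Worm: ratio = 22/2 = 11, so shaft 2 turns at 21.2 / 11 = 1.9273 Hz.
Gear mesh: ratio = 155/18 = 8.6111, so shaft 3 turns at 1.9273 / 8.6111 = 0.22381 Hz.
Belt: ratio = 822/381 = 2.1575, so shaft 4 turns at 0.22381 / 2.1575 = 0.10374 Hz.
Gear mesh: ratio = 52/48 = 1.0833, so shaft 5 turns at 0.10374 / 1.0833 = 0.095758 Hz.
Belt: ratio = 11.3/15 = 0.75333, so the drum turns at 0.095758 / 0.75333 = 0.12711 Hz.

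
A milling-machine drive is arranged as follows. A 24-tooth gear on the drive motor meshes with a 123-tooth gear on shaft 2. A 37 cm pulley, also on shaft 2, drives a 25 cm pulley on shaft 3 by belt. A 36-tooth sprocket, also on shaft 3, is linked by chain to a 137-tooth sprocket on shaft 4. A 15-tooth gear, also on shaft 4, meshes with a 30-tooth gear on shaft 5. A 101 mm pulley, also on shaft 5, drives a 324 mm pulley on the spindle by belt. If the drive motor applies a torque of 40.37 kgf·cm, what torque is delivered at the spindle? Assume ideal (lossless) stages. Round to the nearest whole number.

Gear mesh: ratio = 123/24 = 5.125; torque at shaft 2 = 40.37 × 5.125 = 206.9 kgf·cm.
Belt: ratio = 25/37 = 0.67568; torque at shaft 3 = 206.9 × 0.67568 = 139.79 kgf·cm.
Chain: ratio = 137/36 = 3.8056; torque at shaft 4 = 139.79 × 3.8056 = 532 kgf·cm.
Gear mesh: ratio = 30/15 = 2; torque at shaft 5 = 532 × 2 = 1064 kgf·cm.
Belt: ratio = 324/101 = 3.2079; torque at the spindle = 1064 × 3.2079 = 3413.2 kgf·cm.

3413 kgf·cm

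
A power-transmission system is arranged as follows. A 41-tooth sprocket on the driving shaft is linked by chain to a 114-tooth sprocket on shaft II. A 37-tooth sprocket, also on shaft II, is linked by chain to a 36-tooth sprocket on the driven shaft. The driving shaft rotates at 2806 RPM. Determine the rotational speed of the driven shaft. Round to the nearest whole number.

1037 RPM

chain 114/41 = 2.7805 → 2806/2.7805 = 1009.2 RPM
chain 36/37 = 0.97297 → 1009.2/0.97297 = 1037.2 RPM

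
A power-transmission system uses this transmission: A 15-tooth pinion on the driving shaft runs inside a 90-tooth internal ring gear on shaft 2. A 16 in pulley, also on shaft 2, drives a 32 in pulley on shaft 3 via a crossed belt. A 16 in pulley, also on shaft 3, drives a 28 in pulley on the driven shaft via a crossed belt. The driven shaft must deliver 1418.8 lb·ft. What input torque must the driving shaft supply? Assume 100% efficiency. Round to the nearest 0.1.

67.6 lb·ft

Overall ratio R = 6 × 2 × 1.75 = 21.
Input torque = output torque / R = 1418.8 / 21 = 67.562 lb·ft.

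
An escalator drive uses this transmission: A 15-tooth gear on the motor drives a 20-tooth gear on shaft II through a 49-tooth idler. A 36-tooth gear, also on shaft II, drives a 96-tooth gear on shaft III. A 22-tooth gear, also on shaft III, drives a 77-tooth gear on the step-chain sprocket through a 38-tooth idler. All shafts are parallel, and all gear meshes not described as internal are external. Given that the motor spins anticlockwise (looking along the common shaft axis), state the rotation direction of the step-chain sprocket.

clockwise

the motor → shaft II: driver → idler → driven is 2 external meshes, 2 reversals → CCW.
shaft II → shaft III: external mesh, 1 reversal → CW.
shaft III → the step-chain sprocket: driver → idler → driven is 2 external meshes, 2 reversals → CW.
5 reversals in total — an odd number — so the step-chain sprocket turns opposite to the motor.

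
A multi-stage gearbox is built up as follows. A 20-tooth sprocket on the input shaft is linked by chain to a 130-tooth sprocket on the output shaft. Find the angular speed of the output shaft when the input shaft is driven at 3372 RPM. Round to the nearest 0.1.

chain 130/20 = 6.5 → 3372/6.5 = 518.77 RPM

518.8 RPM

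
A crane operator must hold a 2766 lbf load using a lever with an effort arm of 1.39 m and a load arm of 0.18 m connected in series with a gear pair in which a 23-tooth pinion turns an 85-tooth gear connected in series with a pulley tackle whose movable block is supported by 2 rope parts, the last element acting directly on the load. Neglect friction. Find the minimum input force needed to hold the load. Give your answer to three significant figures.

48.5 lbf

Lever MA = effort arm / load arm = 1.39/0.18 = 7.7222.
Gear pair MA = 85/23 = 3.6957.
Block-and-tackle MA = number of supporting rope parts = 2.
Combined ideal MA = 7.7222 × 3.6957 × 2 = 57.077.
Effort = load / MA = 2766 / 57.077 = 48.461 lbf.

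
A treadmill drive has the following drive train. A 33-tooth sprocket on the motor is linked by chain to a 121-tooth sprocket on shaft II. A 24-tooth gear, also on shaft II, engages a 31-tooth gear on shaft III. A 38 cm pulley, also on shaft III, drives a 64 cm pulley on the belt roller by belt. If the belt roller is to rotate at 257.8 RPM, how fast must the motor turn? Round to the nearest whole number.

2056 RPM

Overall ratio R = 3.6667 × 1.2917 × 1.6842 = 7.9766.
Required input speed = output speed × R = 257.8 × 7.9766 = 2056.4 RPM.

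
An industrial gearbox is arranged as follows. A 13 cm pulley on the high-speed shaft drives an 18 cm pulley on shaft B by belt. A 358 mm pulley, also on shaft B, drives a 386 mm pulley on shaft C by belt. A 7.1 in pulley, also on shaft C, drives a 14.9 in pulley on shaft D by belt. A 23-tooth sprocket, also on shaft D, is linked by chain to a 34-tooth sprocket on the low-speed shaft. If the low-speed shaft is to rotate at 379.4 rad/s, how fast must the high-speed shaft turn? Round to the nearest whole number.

1757 rad/s

Overall ratio R = 1.3846 × 1.0782 × 2.0986 × 1.4783 = 4.6314.
Required input speed = output speed × R = 379.4 × 4.6314 = 1757.2 rad/s.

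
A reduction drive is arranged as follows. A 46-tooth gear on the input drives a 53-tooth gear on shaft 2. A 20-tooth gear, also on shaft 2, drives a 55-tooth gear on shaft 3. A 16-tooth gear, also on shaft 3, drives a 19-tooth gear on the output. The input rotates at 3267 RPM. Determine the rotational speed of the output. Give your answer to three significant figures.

the input → shaft 2 (gear mesh, 53/46): 3267 ÷ 1.1522 = 2835.5 RPM
shaft 2 → shaft 3 (gear mesh, 55/20): 2835.5 ÷ 2.75 = 1031.1 RPM
shaft 3 → the output (gear mesh, 19/16): 1031.1 ÷ 1.1875 = 868.29 RPM

868 RPM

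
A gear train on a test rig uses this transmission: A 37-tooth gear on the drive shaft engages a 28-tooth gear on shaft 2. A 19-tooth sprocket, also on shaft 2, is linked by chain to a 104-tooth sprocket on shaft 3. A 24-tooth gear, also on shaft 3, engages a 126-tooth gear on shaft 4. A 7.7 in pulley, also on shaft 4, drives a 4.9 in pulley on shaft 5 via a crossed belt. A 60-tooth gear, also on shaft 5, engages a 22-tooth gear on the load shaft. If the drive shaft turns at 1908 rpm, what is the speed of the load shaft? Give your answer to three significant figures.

gear mesh 28/37 = 0.75676 → 1908/0.75676 = 2521.3 rpm
chain 104/19 = 5.4737 → 2521.3/5.4737 = 460.62 rpm
gear mesh 126/24 = 5.25 → 460.62/5.25 = 87.737 rpm
belt 4.9/7.7 = 0.63636 → 87.737/0.63636 = 137.87 rpm
gear mesh 22/60 = 0.36667 → 137.87/0.36667 = 376.02 rpm

376 rpm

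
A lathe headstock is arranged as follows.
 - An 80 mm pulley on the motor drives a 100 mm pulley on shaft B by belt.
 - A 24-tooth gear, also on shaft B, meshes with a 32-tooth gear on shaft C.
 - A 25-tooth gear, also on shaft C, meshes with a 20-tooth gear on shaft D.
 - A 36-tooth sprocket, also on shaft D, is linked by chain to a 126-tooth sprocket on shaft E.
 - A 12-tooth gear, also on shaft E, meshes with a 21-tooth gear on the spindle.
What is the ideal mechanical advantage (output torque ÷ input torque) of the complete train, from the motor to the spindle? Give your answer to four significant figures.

Each stage contributes driven/driver: belt 100/80 = 1.25, gear mesh 32/24 = 1.3333, gear mesh 20/25 = 0.8, chain 126/36 = 3.5, gear mesh 21/12 = 1.75.
Overall: 1.25 × 1.3333 × 0.8 × 3.5 × 1.75 = 8.1667.

8.167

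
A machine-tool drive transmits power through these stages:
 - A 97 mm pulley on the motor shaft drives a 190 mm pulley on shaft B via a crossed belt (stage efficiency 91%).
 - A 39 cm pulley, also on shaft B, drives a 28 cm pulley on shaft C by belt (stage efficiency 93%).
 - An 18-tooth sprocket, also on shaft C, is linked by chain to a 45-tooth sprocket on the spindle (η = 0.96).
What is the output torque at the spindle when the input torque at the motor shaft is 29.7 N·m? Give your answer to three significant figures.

84.8 N·m

belt 190/97 = 1.9588 → τ = 29.7·1.9588·0.91 = 52.939 N·m
belt 28/39 = 0.71795 → τ = 52.939·0.71795·0.93 = 35.347 N·m
chain 45/18 = 2.5 → τ = 35.347·2.5·0.96 = 84.833 N·m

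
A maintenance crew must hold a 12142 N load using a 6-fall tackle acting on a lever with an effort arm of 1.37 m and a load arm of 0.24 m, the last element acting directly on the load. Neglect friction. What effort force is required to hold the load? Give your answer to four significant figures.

Block-and-tackle MA = number of supporting rope parts = 6.
Lever MA = effort arm / load arm = 1.37/0.24 = 5.7083.
Combined ideal MA = 6 × 5.7083 = 34.25.
Effort = load / MA = 12142 / 34.25 = 354.51 N.

354.5 N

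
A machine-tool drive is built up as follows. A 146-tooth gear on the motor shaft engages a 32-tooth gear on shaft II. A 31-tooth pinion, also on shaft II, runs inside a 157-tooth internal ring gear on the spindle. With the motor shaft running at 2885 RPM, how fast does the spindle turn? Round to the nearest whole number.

2599 RPM

Gear mesh: ratio = 32/146 = 0.21918, so shaft II turns at 2885 / 0.21918 = 13163 RPM.
Internal gear: ratio = 157/31 = 5.0645, so the spindle turns at 13163 / 5.0645 = 2599 RPM.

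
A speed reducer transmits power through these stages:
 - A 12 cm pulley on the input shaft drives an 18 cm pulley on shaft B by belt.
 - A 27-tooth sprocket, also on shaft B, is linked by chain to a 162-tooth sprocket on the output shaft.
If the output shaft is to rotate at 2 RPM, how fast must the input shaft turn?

Overall ratio R = 1.5 × 6 = 9.
Required input speed = output speed × R = 2 × 9 = 18 RPM.

18 RPM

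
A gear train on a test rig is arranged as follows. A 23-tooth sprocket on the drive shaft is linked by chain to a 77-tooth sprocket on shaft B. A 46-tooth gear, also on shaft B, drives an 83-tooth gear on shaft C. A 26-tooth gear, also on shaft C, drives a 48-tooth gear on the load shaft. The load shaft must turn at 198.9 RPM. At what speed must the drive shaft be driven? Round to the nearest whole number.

Overall ratio R = 3.3478 × 1.8043 × 1.8462 = 11.152.
Required input speed = output speed × R = 198.9 × 11.152 = 2218.1 RPM.

2218 RPM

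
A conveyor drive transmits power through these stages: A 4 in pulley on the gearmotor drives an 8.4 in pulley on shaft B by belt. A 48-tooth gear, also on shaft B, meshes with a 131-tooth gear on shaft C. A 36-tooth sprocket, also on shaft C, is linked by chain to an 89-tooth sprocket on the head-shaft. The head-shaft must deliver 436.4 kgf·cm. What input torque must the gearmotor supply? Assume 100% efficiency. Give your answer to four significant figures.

Overall ratio R = 2.1 × 2.7292 × 2.4722 = 14.169.
Input torque = output torque / R = 436.4 / 14.169 = 30.8 kgf·cm.

30.80 kgf·cm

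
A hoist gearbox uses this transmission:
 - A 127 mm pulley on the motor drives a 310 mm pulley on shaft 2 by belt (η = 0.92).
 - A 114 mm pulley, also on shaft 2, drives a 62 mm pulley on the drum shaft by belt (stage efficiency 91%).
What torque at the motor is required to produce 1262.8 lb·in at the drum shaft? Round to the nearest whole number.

1136 lb·in

Overall ratio R = 2.4409 × 0.54386 = 1.3275; overall efficiency η = 0.92 × 0.91 = 0.8372.
Input torque = output torque / (R × η) = 1262.8 / (1.3275 × 0.8372) = 1136.2 lb·in.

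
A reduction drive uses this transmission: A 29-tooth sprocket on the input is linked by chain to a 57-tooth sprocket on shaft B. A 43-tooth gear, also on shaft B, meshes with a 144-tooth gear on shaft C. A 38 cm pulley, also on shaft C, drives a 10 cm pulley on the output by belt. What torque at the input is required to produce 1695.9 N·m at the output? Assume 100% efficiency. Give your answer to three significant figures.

Overall ratio R = 1.9655 × 3.3488 × 0.26316 = 1.7322.
Input torque = output torque / R = 1695.9 / 1.7322 = 979.07 N·m.

979 N·m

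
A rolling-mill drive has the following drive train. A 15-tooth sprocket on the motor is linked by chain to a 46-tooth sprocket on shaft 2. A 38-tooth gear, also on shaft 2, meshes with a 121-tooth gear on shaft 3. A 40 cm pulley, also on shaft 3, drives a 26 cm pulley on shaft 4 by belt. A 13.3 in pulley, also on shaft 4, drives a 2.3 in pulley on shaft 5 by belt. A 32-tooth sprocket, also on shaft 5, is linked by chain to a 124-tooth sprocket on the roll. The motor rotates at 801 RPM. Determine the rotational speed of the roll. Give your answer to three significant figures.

the motor → shaft 2 (chain, 46/15): 801 ÷ 3.0667 = 261.2 RPM
shaft 2 → shaft 3 (gear mesh, 121/38): 261.2 ÷ 3.1842 = 82.028 RPM
shaft 3 → shaft 4 (belt, 26/40): 82.028 ÷ 0.65 = 126.2 RPM
shaft 4 → shaft 5 (belt, 2.3/13.3): 126.2 ÷ 0.17293 = 729.75 RPM
shaft 5 → the roll (chain, 124/32): 729.75 ÷ 3.875 = 188.32 RPM

188 RPM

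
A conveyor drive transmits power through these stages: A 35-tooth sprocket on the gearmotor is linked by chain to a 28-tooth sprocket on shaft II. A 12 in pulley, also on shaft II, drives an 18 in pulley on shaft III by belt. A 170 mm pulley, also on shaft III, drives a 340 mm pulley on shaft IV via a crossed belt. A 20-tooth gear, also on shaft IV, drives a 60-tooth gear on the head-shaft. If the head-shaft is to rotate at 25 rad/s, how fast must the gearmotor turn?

Overall ratio R = 0.8 × 1.5 × 2 × 3 = 7.2.
Required input speed = output speed × R = 25 × 7.2 = 180 rad/s.

180 rad/s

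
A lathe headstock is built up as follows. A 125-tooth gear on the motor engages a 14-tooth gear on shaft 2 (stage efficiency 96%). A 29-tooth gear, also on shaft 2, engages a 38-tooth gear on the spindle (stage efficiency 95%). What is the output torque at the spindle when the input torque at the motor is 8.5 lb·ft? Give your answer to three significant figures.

1.14 lb·ft

After the gear mesh (14/125): 8.5 × 0.112 × 0.96 = 0.91392 lb·ft
After the gear mesh (38/29): 0.91392 × 1.3103 × 0.95 = 1.1377 lb·ft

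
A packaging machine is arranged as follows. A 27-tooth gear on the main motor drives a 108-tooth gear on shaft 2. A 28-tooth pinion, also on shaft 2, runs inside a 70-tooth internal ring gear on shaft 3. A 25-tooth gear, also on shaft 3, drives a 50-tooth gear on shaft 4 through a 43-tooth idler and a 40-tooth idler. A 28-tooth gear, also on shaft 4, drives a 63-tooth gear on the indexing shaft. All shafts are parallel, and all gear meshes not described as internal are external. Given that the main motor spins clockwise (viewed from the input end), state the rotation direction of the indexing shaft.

the main motor → shaft 2: external mesh, 1 reversal → CCW.
shaft 2 → shaft 3: internal mesh, same direction → CCW.
shaft 3 → shaft 4: driver → idler → idler → driven is 3 external meshes, 3 reversals → CW.
shaft 4 → the indexing shaft: external mesh, 1 reversal → CCW.
5 reversals in total — an odd number — so the indexing shaft turns opposite to the main motor.

counterclockwise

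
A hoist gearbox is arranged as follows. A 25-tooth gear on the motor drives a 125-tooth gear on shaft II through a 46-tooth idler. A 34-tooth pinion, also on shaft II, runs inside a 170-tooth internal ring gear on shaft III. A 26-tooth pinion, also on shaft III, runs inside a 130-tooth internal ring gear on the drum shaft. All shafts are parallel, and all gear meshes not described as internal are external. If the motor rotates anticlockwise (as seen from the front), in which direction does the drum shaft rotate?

the motor → shaft II: driver → idler → driven is 2 external meshes, 2 reversals → CCW.
shaft II → shaft III: internal mesh, same direction → CCW.
shaft III → the drum shaft: internal mesh, same direction → CCW.
2 reversals in total — an even number — so the drum shaft turns the same way as the motor.

anticlockwise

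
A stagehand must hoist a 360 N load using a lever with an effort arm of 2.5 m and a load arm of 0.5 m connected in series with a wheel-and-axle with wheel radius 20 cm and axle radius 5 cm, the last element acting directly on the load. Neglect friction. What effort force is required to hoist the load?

18 N

Lever MA = effort arm / load arm = 2.5/0.5 = 5.
Wheel-and-axle MA = R/r = 20/5 = 4.
Combined ideal MA = 5 × 4 = 20.
Effort = load / MA = 360 / 20 = 18 N.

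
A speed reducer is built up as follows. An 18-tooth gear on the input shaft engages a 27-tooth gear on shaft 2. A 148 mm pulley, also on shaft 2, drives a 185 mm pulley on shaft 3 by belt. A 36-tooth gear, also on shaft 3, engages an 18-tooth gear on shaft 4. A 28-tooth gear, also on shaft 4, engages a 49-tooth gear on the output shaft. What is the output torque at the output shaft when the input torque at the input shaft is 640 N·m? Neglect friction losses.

gear mesh 27/18 = 1.5 → τ = 640·1.5 = 960 N·m
belt 185/148 = 1.25 → τ = 960·1.25 = 1200 N·m
gear mesh 18/36 = 0.5 → τ = 1200·0.5 = 600 N·m
gear mesh 49/28 = 1.75 → τ = 600·1.75 = 1050 N·m

1050 N·m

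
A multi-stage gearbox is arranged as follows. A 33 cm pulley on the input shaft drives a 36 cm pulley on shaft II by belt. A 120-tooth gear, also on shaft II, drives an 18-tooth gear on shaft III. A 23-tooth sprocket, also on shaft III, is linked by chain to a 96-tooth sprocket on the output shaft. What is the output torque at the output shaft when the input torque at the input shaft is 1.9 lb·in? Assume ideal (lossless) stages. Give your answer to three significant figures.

Belt: ratio = 36/33 = 1.0909; torque at shaft II = 1.9 × 1.0909 = 2.0727 lb·in.
Gear mesh: ratio = 18/120 = 0.15; torque at shaft III = 2.0727 × 0.15 = 0.31091 lb·in.
Chain: ratio = 96/23 = 4.1739; torque at the output shaft = 0.31091 × 4.1739 = 1.2977 lb·in.

1.30 lb·in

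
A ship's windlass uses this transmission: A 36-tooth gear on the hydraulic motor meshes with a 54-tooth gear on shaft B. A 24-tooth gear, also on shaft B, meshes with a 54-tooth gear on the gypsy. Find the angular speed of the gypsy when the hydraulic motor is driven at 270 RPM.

Gear mesh: ratio = 54/36 = 1.5, so shaft B turns at 270 / 1.5 = 180 RPM.
Gear mesh: ratio = 54/24 = 2.25, so the gypsy turns at 180 / 2.25 = 80 RPM.

80 RPM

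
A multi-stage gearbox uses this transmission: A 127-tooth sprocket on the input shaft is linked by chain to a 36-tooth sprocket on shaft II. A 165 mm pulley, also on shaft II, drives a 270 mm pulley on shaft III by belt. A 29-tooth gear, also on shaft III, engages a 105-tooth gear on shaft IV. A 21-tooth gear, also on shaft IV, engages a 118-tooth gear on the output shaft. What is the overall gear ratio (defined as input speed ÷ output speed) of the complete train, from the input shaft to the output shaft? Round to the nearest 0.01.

Each stage contributes driven/driver: chain 36/127 = 0.28346, belt 270/165 = 1.6364, gear mesh 105/29 = 3.6207, gear mesh 118/21 = 5.619.
Overall: 0.28346 × 1.6364 × 3.6207 × 5.619 = 9.437.

9.44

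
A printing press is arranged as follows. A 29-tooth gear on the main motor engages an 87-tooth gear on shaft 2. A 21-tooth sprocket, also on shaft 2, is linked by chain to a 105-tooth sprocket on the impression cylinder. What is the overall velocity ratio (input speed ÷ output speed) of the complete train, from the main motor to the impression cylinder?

15

Each stage contributes driven/driver: gear mesh 87/29 = 3, chain 105/21 = 5.
Overall: 3 × 5 = 15.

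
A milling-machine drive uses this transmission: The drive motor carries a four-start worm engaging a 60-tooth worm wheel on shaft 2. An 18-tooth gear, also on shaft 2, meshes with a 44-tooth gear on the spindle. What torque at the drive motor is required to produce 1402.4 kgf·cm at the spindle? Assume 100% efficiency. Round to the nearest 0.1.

38.2 kgf·cm

Overall ratio R = 15 × 2.4444 = 36.667.
Input torque = output torque / R = 1402.4 / 36.667 = 38.247 kgf·cm.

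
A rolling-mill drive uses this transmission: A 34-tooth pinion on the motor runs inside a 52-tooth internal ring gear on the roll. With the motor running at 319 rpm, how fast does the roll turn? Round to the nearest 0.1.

208.6 rpm

internal gear 52/34 = 1.5294 → 319/1.5294 = 208.58 rpm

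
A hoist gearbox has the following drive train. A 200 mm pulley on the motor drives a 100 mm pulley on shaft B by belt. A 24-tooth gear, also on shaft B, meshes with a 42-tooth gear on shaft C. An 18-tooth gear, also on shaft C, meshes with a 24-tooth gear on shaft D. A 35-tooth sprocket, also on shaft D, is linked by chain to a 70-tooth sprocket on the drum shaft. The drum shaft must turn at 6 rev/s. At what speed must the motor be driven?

14 rev/s

Overall ratio R = 0.5 × 1.75 × 1.3333 × 2 = 2.3333.
Required input speed = output speed × R = 6 × 2.3333 = 14 rev/s.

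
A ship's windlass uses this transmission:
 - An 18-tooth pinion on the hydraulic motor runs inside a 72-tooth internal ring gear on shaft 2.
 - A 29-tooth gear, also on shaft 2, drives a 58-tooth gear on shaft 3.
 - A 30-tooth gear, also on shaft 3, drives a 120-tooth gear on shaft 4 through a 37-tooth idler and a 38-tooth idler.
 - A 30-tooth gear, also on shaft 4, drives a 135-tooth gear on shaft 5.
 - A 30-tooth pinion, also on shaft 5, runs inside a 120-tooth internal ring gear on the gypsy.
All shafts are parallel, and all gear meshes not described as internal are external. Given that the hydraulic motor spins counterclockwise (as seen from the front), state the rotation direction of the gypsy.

clockwise

the hydraulic motor → shaft 2: internal mesh, same direction → CCW.
shaft 2 → shaft 3: external mesh, 1 reversal → CW.
shaft 3 → shaft 4: driver → idler → idler → driven is 3 external meshes, 3 reversals → CCW.
shaft 4 → shaft 5: external mesh, 1 reversal → CW.
shaft 5 → the gypsy: internal mesh, same direction → CW.
5 reversals in total — an odd number — so the gypsy turns opposite to the hydraulic motor.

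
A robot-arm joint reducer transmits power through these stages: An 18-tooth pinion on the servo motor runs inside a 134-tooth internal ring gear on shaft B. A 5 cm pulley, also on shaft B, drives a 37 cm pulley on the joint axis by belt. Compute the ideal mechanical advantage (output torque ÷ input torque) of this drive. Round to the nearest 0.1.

55.1

Each stage contributes driven/driver: internal gear 134/18 = 7.4444, belt 37/5 = 7.4.
Overall: 7.4444 × 7.4 = 55.089.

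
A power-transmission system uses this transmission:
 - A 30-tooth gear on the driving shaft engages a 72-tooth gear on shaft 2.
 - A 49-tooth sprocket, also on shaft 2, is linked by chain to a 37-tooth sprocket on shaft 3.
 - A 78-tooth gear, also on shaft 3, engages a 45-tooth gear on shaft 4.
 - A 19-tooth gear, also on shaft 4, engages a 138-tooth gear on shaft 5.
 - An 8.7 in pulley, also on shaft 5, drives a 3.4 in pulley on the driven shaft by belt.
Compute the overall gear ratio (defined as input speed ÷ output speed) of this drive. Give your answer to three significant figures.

Each stage contributes driven/driver: gear mesh 72/30 = 2.4, chain 37/49 = 0.7551, gear mesh 45/78 = 0.57692, gear mesh 138/19 = 7.2632, belt 3.4/8.7 = 0.3908.
Overall: 2.4 × 0.7551 × 0.57692 × 7.2632 × 0.3908 = 2.9677.

2.97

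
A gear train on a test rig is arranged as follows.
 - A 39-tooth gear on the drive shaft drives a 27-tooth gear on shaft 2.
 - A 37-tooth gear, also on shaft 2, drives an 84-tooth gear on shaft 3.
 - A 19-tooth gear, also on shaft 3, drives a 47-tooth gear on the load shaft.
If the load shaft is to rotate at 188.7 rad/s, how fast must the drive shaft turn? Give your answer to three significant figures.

734 rad/s

Overall ratio R = 0.69231 × 2.2703 × 2.4737 = 3.888.
Required input speed = output speed × R = 188.7 × 3.888 = 733.66 rad/s.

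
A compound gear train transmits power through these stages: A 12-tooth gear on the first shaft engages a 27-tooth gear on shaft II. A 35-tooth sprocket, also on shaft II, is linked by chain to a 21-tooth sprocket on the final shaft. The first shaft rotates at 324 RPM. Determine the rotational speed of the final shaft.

gear mesh 27/12 = 2.25 → 324/2.25 = 144 RPM
chain 21/35 = 0.6 → 144/0.6 = 240 RPM

240 RPM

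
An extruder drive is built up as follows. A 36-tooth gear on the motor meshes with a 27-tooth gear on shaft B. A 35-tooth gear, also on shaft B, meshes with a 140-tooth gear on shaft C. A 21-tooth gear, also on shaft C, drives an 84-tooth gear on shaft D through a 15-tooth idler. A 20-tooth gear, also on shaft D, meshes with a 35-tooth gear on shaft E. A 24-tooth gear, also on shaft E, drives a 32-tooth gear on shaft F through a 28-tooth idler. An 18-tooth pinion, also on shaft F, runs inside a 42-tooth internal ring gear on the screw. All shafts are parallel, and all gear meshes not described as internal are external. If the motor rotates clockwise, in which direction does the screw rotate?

the motor → shaft B: external mesh, 1 reversal → CCW.
shaft B → shaft C: external mesh, 1 reversal → CW.
shaft C → shaft D: driver → idler → driven is 2 external meshes, 2 reversals → CW.
shaft D → shaft E: external mesh, 1 reversal → CCW.
shaft E → shaft F: driver → idler → driven is 2 external meshes, 2 reversals → CCW.
shaft F → the screw: internal mesh, same direction → CCW.
7 reversals in total — an odd number — so the screw turns opposite to the motor.

anticlockwise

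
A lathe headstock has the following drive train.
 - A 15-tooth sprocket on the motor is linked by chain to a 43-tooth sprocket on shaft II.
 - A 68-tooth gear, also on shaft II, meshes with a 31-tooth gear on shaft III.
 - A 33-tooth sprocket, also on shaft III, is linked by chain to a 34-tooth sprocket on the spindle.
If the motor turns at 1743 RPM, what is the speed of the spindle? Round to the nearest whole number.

1295 RPM

Chain: ratio = 43/15 = 2.8667, so shaft II turns at 1743 / 2.8667 = 608.02 RPM.
Gear mesh: ratio = 31/68 = 0.45588, so shaft III turns at 608.02 / 0.45588 = 1333.7 RPM.
Chain: ratio = 34/33 = 1.0303, so the spindle turns at 1333.7 / 1.0303 = 1294.5 RPM.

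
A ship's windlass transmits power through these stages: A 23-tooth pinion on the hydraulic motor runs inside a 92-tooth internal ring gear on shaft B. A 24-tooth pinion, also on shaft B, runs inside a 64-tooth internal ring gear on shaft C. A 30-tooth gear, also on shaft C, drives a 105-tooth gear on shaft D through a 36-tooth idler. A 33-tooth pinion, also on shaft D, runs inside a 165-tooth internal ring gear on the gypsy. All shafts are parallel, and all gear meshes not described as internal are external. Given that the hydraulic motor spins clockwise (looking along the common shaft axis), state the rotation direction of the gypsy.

the hydraulic motor → shaft B: internal mesh, same direction → CW.
shaft B → shaft C: internal mesh, same direction → CW.
shaft C → shaft D: driver → idler → driven is 2 external meshes, 2 reversals → CW.
shaft D → the gypsy: internal mesh, same direction → CW.
2 reversals in total — an even number — so the gypsy turns the same way as the hydraulic motor.

clockwise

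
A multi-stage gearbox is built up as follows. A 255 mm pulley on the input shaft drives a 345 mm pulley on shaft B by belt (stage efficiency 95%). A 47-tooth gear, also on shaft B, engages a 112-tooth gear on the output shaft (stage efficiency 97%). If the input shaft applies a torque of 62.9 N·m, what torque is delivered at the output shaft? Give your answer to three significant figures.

187 N·m

belt 345/255 = 1.3529 → τ = 62.9·1.3529·0.95 = 80.845 N·m
gear mesh 112/47 = 2.383 → τ = 80.845·2.383·0.97 = 186.87 N·m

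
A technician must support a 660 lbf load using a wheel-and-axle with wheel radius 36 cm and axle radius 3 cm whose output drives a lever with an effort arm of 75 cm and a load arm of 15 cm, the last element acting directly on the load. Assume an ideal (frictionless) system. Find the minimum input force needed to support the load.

11 lbf

Wheel-and-axle MA = R/r = 36/3 = 12.
Lever MA = effort arm / load arm = 75/15 = 5.
Combined ideal MA = 12 × 5 = 60.
Effort = load / MA = 660 / 60 = 11 lbf.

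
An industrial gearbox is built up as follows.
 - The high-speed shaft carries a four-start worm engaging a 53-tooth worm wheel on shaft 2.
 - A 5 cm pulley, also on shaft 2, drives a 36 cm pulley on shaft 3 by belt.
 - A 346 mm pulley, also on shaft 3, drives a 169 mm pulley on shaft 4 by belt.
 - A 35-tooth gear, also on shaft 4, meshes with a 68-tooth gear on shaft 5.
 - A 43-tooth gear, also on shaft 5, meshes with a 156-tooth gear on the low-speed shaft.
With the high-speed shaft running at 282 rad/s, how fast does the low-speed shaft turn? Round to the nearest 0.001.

0.859 rad/s

Worm: ratio = 53/4 = 13.25, so shaft 2 turns at 282 / 13.25 = 21.283 rad/s.
Belt: ratio = 36/5 = 7.2, so shaft 3 turns at 21.283 / 7.2 = 2.956 rad/s.
Belt: ratio = 169/346 = 0.48844, so shaft 4 turns at 2.956 / 0.48844 = 6.0519 rad/s.
Gear mesh: ratio = 68/35 = 1.9429, so shaft 5 turns at 6.0519 / 1.9429 = 3.1149 rad/s.
Gear mesh: ratio = 156/43 = 3.6279, so the low-speed shaft turns at 3.1149 / 3.6279 = 0.8586 rad/s.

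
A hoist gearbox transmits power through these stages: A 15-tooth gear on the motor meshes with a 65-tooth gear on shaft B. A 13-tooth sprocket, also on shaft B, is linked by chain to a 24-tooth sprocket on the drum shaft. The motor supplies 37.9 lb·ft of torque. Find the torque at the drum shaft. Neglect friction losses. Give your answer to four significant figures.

After the gear mesh (65/15): 37.9 × 4.3333 = 164.23 lb·ft
After the chain (24/13): 164.23 × 1.8462 = 303.2 lb·ft

303.2 lb·ft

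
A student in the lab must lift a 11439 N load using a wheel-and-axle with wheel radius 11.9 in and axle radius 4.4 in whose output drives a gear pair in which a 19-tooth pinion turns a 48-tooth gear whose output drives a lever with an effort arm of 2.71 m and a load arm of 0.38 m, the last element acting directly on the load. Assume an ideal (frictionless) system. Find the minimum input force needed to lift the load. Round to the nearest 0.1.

Wheel-and-axle MA = R/r = 11.9/4.4 = 2.7045.
Gear pair MA = 48/19 = 2.5263.
Lever MA = effort arm / load arm = 2.71/0.38 = 7.1316.
Combined ideal MA = 2.7045 × 2.5263 × 7.1316 = 48.727.
Effort = load / MA = 11439 / 48.727 = 234.76 N.

234.8 N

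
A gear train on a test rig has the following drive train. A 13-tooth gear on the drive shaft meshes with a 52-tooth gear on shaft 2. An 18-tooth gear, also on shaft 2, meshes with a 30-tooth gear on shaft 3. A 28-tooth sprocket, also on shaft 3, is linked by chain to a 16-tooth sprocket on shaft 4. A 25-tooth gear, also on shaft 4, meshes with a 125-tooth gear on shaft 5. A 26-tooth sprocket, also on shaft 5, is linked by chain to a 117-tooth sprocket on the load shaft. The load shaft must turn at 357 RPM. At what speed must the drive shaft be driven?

Overall ratio R = 4 × 1.6667 × 0.57143 × 5 × 4.5 = 85.714.
Required input speed = output speed × R = 357 × 85.714 = 30600 RPM.

30600 RPM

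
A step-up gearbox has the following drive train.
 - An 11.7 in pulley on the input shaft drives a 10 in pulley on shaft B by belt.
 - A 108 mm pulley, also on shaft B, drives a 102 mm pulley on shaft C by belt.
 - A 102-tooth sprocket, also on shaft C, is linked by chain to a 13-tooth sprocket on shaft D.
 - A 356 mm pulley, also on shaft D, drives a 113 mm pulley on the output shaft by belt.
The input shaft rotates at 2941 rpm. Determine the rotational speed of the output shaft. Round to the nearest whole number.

Belt: ratio = 10/11.7 = 0.8547, so shaft B turns at 2941 / 0.8547 = 3441 rpm.
Belt: ratio = 102/108 = 0.94444, so shaft C turns at 3441 / 0.94444 = 3643.4 rpm.
Chain: ratio = 13/102 = 0.12745, so shaft D turns at 3643.4 / 0.12745 = 28587 rpm.
Belt: ratio = 113/356 = 0.31742, so the output shaft turns at 28587 / 0.31742 = 90060 rpm.

90060 rpm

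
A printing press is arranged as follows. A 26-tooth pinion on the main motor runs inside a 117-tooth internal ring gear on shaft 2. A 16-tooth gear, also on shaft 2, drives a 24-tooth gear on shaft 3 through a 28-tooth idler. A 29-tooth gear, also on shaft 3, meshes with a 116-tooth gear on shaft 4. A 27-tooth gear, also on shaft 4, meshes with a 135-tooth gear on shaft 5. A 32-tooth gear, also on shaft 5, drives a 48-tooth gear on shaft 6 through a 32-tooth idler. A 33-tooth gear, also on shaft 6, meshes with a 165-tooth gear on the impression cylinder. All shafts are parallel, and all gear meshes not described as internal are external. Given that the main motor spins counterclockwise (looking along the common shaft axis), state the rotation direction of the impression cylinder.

clockwise

the main motor → shaft 2: internal mesh, same direction → CCW.
shaft 2 → shaft 3: driver → idler → driven is 2 external meshes, 2 reversals → CCW.
shaft 3 → shaft 4: external mesh, 1 reversal → CW.
shaft 4 → shaft 5: external mesh, 1 reversal → CCW.
shaft 5 → shaft 6: driver → idler → driven is 2 external meshes, 2 reversals → CCW.
shaft 6 → the impression cylinder: external mesh, 1 reversal → CW.
7 reversals in total — an odd number — so the impression cylinder turns opposite to the main motor.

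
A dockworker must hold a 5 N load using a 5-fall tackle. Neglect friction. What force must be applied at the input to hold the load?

Block-and-tackle MA = number of supporting rope parts = 5.
Effort = load / MA = 5 / 5 = 1 N.

1 N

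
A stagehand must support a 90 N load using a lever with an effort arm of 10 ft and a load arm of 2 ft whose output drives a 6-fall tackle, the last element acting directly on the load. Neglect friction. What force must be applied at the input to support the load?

Lever MA = effort arm / load arm = 10/2 = 5.
Block-and-tackle MA = number of supporting rope parts = 6.
Combined ideal MA = 5 × 6 = 30.
Effort = load / MA = 90 / 30 = 3 N.

3 N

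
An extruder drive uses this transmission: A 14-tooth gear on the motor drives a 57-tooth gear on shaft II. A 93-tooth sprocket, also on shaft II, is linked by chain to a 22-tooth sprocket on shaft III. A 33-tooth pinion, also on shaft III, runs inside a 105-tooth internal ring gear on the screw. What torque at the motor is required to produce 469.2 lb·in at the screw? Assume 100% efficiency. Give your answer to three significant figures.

Overall ratio R = 4.0714 × 0.23656 × 3.1818 = 3.0645.
Input torque = output torque / R = 469.2 / 3.0645 = 153.11 lb·in.

153 lb·in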